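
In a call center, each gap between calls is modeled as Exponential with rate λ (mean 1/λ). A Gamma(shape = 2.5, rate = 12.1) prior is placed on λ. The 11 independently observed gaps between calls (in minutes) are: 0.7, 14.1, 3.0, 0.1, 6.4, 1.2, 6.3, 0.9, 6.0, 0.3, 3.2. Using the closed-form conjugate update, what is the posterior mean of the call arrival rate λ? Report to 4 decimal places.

With a Gamma(shape α, rate β) prior on the exponential rate λ, the posterior after n observations with total T = Σxᵢ is Gamma(α+n, β+T).
Sum of observations T = 42.2 minutes; n = 11.
Posterior: Gamma(2.5+11, 12.1+42.2) = Gamma(13.5, 54.3).
Posterior mean of λ = α/β = 13.5/54.3 = 0.2486.

0.2486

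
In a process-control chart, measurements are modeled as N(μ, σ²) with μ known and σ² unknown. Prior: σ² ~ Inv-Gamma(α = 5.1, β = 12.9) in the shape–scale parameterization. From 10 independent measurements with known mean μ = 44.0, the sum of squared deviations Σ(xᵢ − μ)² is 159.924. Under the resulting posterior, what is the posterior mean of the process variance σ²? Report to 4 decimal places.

With known mean μ and an Inverse-Gamma(α, β) prior on σ², the Normal likelihood is conjugate: posterior is Inv-Gamma(α + n/2, β + Σ(xᵢ−μ)²/2).
Posterior: Inv-Gamma(5.1 + 10/2, 12.9 + 159.924/2) = Inv-Gamma(10.10, 92.8620).
E[σ²|data] = β/(α−1) = 92.8620/9.10 = 10.2046.

10.2046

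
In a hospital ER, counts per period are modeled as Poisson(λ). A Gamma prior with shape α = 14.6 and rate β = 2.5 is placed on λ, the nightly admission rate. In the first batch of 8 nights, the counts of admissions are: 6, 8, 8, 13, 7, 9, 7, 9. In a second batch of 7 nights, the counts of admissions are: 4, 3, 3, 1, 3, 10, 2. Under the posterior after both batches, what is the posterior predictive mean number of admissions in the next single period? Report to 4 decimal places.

With a Gamma(shape α, rate β) prior, the Poisson likelihood is conjugate: the posterior is Gamma(α + ΣXᵢ, β + n).
Batch 1: sum of counts S = 67 over n = 8 nights.
After batch 1: Gamma(α+S, β+n) = Gamma(14.6+67, 2.5+8) = Gamma(81.6, 10.5).
Batch 2: sum of counts S = 26 over n = 7 nights.
After batch 2: Gamma(α+S, β+n) = Gamma(81.6+26, 10.5+7) = Gamma(107.6, 17.5).
The predictive distribution for one future period is NegBinom with mean α/β = 6.1486.

6.1486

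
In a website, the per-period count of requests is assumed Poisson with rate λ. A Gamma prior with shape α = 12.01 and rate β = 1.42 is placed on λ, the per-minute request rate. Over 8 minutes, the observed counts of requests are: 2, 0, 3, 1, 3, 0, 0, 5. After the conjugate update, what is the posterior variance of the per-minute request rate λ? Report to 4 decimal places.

0.2931

With a Gamma(shape α, rate β) prior, the Poisson likelihood is conjugate: the posterior is Gamma(α + ΣXᵢ, β + n).
Sum of counts S = 14 over n = 8 minutes.
Posterior: Gamma(α+S, β+n) = Gamma(12.01+14, 1.42+8) = Gamma(26.01, 9.42).
Var = α/β² = 26.01/9.42² = 0.2931.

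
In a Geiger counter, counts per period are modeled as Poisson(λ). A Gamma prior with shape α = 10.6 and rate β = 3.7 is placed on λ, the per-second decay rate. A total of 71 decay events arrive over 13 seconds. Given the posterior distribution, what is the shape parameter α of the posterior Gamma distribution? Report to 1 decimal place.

With a Gamma(shape α, rate β) prior, the Poisson likelihood is conjugate: the posterior is Gamma(α + ΣXᵢ, β + n).
Posterior: Gamma(α+S, β+n) = Gamma(10.6+71, 3.7+13) = Gamma(81.6, 16.7).
Posterior α = 81.6.

81.6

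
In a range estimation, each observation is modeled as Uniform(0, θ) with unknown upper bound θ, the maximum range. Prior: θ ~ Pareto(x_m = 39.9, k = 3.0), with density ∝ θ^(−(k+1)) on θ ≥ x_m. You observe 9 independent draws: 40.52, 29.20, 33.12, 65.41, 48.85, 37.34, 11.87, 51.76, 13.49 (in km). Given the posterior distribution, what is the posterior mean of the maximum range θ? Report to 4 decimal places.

71.3564

A Pareto(scale x_m, shape k) prior on the upper bound θ of Uniform(0, θ) is conjugate: posterior is Pareto(max(x_m, max xᵢ), k + n).
Sample maximum = 65.41; prior scale x_m = 39.9 → posterior scale = max = 65.41.
Posterior shape = 3.0 + 9 = 12.0.
E[θ|data] = k·x_m/(k−1) = 12.0·65.41/11.0 = 71.3564.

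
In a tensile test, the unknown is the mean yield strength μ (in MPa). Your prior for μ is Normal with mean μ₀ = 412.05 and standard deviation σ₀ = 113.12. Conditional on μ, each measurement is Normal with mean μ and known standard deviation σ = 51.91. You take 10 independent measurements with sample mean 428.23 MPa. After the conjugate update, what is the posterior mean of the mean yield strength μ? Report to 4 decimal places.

427.8963

For Normal data with known variance σ², a Normal(μ₀, σ₀²) prior on μ is conjugate. Posterior precision = 1/σ₀² + n/σ²; posterior mean is the precision-weighted average of μ₀ and x̄.
n·x̄ = 10·428.23 = 4282.3.
σ₀² = 113.12² = 12796.1344, σ² = 51.91² = 2694.6481; σ² + n·σ₀² = 2694.6481 + 10·12796.1344 = 130655.9921.
Posterior mean = (μ₀/σ₀² + n·x̄/σ²)/(1/σ₀² + n/σ²) = (σ²·μ₀ + σ₀²·n·x̄)/(σ² + n·σ₀²) = (2694.6481·412.05 + 12796.1344·4282.3)/130655.9921 = 55907216.090725/130655.9921 = 427.8963.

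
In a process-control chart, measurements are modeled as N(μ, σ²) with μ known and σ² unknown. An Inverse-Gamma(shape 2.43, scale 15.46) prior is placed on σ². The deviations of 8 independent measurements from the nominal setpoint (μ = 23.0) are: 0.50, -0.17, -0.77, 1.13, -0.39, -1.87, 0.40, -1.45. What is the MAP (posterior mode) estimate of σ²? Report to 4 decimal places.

With known mean μ and an Inverse-Gamma(α, β) prior on σ², the Normal likelihood is conjugate: posterior is Inv-Gamma(α + n/2, β + Σ(xᵢ−μ)²/2).
Σ(xᵢ−μ)² = (0.50)² + (-0.17)² + (-0.77)² + (1.13)² + (-0.39)² + (-1.87)² + (0.40)² + (-1.45)² = 8.0602.
Posterior: Inv-Gamma(2.43 + 8/2, 15.46 + 8.0602/2) = Inv-Gamma(6.43, 19.49010).
Mode = β/(α+1) = 19.49010/7.43 = 2.6232.

2.6232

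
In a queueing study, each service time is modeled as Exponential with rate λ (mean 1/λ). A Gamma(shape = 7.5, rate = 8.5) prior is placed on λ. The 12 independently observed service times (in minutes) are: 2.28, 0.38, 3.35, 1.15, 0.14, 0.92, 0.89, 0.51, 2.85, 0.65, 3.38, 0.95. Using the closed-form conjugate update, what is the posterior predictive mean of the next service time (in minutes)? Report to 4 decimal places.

1.4027

With a Gamma(shape α, rate β) prior on the exponential rate λ, the posterior after n observations with total T = Σxᵢ is Gamma(α+n, β+T).
Sum of observations T = 17.45 minutes; n = 12.
Posterior: Gamma(7.5+12, 8.5+17.45) = Gamma(19.5, 25.95).
The predictive distribution for the next observation is Lomax; its mean is β/(α−1) = 25.95/18.5 = 1.4027.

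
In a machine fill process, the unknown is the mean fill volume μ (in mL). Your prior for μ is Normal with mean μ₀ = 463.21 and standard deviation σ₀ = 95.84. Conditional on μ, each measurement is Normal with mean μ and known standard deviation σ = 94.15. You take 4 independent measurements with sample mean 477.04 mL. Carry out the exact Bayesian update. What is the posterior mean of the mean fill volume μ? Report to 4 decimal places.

For Normal data with known variance σ², a Normal(μ₀, σ₀²) prior on μ is conjugate. Posterior precision = 1/σ₀² + n/σ²; posterior mean is the precision-weighted average of μ₀ and x̄.
n·x̄ = 4·477.04 = 1908.16.
σ₀² = 95.84² = 9185.3056, σ² = 94.15² = 8864.2225; σ² + n·σ₀² = 8864.2225 + 4·9185.3056 = 45605.4449.
Posterior mean = (μ₀/σ₀² + n·x̄/σ²)/(1/σ₀² + n/σ²) = (σ²·μ₀ + σ₀²·n·x̄)/(σ² + n·σ₀²) = (8864.2225·463.21 + 9185.3056·1908.16)/45605.4449 = 21633029.237921/45605.4449 = 474.3519.

474.3519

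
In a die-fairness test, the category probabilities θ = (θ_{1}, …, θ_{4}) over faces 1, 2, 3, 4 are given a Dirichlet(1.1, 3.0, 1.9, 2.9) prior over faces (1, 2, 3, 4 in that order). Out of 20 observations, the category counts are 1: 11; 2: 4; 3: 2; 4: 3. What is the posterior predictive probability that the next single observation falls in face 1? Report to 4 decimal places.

0.4187

The Dirichlet prior is conjugate to the Multinomial likelihood: each posterior αⱼ = prior αⱼ + observed count nⱼ.
Posterior concentration: (12.1, 7.0, 3.9, 5.9), total = 28.9.
P(next = 1 | data) = α_{1}/Σα = 0.4187.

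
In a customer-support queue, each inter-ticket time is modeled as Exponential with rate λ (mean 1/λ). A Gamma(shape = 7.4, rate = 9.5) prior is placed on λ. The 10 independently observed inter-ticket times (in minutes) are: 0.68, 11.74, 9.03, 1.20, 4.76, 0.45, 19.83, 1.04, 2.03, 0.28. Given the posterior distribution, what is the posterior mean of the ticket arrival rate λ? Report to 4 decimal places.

0.2874

With a Gamma(shape α, rate β) prior on the exponential rate λ, the posterior after n observations with total T = Σxᵢ is Gamma(α+n, β+T).
Sum of observations T = 51.04 minutes; n = 10.
Posterior: Gamma(7.4+10, 9.5+51.04) = Gamma(17.4, 60.54).
Posterior mean of λ = α/β = 17.4/60.54 = 0.2874.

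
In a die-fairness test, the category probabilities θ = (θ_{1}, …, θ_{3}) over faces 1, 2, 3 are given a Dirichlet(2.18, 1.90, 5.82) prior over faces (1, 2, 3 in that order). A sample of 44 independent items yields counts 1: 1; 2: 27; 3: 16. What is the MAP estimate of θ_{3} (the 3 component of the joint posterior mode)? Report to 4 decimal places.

The Dirichlet prior is conjugate to the Multinomial likelihood: each posterior αⱼ = prior αⱼ + observed count nⱼ.
Posterior concentration: (3.18, 28.90, 21.82), total = 53.90.
Joint mode component: (α_{3}−1)/(Σα−K) = 20.82/50.90 = 0.4090.

0.4090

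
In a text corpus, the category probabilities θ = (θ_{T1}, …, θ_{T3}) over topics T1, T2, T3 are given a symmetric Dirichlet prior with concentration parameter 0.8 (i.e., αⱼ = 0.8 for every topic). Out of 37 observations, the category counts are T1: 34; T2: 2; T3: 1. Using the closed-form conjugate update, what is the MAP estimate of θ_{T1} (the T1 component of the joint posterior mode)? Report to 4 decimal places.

The Dirichlet prior is conjugate to the Multinomial likelihood: each posterior αⱼ = prior αⱼ + observed count nⱼ.
Posterior concentration: (34.8, 2.8, 1.8), total = 39.4.
Joint mode component: (α_{T1}−1)/(Σα−K) = 33.8/36.4 = 0.9286.

0.9286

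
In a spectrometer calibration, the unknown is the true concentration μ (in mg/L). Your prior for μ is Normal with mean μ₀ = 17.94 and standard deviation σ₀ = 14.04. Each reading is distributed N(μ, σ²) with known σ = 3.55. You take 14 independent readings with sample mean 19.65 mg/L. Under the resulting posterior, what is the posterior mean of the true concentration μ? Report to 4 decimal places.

19.6422

For Normal data with known variance σ², a Normal(μ₀, σ₀²) prior on μ is conjugate. Posterior precision = 1/σ₀² + n/σ²; posterior mean is the precision-weighted average of μ₀ and x̄.
n·x̄ = 14·19.65 = 275.1.
σ₀² = 14.04² = 197.1216, σ² = 3.55² = 12.6025; σ² + n·σ₀² = 12.6025 + 14·197.1216 = 2772.3049.
Posterior mean = (μ₀/σ₀² + n·x̄/σ²)/(1/σ₀² + n/σ²) = (σ²·μ₀ + σ₀²·n·x̄)/(σ² + n·σ₀²) = (12.6025·17.94 + 197.1216·275.1)/2772.3049 = 54454.24101/2772.3049 = 19.6422.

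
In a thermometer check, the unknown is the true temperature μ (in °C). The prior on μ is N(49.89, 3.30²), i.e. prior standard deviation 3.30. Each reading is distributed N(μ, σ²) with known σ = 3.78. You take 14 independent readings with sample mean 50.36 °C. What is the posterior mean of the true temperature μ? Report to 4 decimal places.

50.3197

For Normal data with known variance σ², a Normal(μ₀, σ₀²) prior on μ is conjugate. Posterior precision = 1/σ₀² + n/σ²; posterior mean is the precision-weighted average of μ₀ and x̄.
n·x̄ = 14·50.36 = 705.04.
σ₀² = 3.30² = 10.89, σ² = 3.78² = 14.2884; σ² + n·σ₀² = 14.2884 + 14·10.89 = 166.7484.
Posterior mean = (μ₀/σ₀² + n·x̄/σ²)/(1/σ₀² + n/σ²) = (σ²·μ₀ + σ₀²·n·x̄)/(σ² + n·σ₀²) = (14.2884·49.89 + 10.89·705.04)/166.7484 = 8390.733876/166.7484 = 50.3197.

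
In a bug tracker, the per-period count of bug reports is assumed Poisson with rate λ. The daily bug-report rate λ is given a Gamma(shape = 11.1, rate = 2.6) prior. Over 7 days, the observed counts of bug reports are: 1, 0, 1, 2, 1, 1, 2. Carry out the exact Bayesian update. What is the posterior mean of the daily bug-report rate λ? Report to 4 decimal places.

With a Gamma(shape α, rate β) prior, the Poisson likelihood is conjugate: the posterior is Gamma(α + ΣXᵢ, β + n).
Sum of counts S = 8 over n = 7 days.
Posterior: Gamma(α+S, β+n) = Gamma(11.1+8, 2.6+7) = Gamma(19.1, 9.6).
Posterior mean = α/β = 19.1/9.6 = 1.9896.

1.9896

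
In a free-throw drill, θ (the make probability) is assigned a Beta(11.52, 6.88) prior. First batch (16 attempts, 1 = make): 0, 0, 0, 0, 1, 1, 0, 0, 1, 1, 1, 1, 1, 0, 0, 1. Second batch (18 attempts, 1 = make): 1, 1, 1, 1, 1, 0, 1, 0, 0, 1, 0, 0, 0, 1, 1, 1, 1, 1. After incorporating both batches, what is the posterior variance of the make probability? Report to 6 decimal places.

0.004489

The Beta prior is conjugate to a Binomial/Bernoulli likelihood; the update adds successes to α and failures to β.
After batch 1: Beta(11.52+8, 6.88+8) = Beta(19.52, 14.88).
After batch 2: Beta(19.52+12, 14.88+6) = Beta(31.52, 20.88).
Var = αβ/((α+β)²(α+β+1)) = 31.52·20.88/(52.40²·53.40) = 0.004489.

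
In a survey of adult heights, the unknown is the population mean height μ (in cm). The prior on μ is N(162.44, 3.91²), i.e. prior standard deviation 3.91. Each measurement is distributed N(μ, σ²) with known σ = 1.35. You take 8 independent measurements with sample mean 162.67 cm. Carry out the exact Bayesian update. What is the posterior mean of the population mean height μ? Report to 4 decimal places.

For Normal data with known variance σ², a Normal(μ₀, σ₀²) prior on μ is conjugate. Posterior precision = 1/σ₀² + n/σ²; posterior mean is the precision-weighted average of μ₀ and x̄.
n·x̄ = 8·162.67 = 1301.36.
σ₀² = 3.91² = 15.2881, σ² = 1.35² = 1.8225; σ² + n·σ₀² = 1.8225 + 8·15.2881 = 124.1273.
Posterior mean = (μ₀/σ₀² + n·x̄/σ²)/(1/σ₀² + n/σ²) = (σ²·μ₀ + σ₀²·n·x̄)/(σ² + n·σ₀²) = (1.8225·162.44 + 15.2881·1301.36)/124.1273 = 20191.368716/124.1273 = 162.6666.

162.6666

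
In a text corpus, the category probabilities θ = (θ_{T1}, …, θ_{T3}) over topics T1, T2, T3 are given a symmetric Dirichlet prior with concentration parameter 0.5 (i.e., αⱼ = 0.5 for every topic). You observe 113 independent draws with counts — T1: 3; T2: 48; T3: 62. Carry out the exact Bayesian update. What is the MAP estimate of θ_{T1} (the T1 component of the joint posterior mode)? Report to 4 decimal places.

0.0224

The Dirichlet prior is conjugate to the Multinomial likelihood: each posterior αⱼ = prior αⱼ + observed count nⱼ.
Posterior concentration: (3.5, 48.5, 62.5), total = 114.5.
Joint mode component: (α_{T1}−1)/(Σα−K) = 2.5/111.5 = 0.0224.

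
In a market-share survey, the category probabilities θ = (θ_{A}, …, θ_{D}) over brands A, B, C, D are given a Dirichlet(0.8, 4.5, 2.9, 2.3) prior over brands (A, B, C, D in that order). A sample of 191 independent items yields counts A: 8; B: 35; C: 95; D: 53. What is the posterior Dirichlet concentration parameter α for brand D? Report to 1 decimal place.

55.3

The Dirichlet prior is conjugate to the Multinomial likelihood: each posterior αⱼ = prior αⱼ + observed count nⱼ.
Posterior concentration: (8.8, 39.5, 97.9, 55.3), total = 201.5.
α_{D} = 2.3 + 53 = 55.3.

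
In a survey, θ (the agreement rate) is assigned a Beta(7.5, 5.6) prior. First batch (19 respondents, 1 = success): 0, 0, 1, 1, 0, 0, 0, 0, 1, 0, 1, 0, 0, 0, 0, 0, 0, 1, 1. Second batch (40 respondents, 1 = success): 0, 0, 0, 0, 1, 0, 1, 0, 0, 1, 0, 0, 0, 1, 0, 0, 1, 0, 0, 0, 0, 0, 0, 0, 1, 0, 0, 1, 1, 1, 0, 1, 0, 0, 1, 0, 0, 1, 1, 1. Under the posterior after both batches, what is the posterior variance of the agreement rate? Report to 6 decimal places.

The Beta prior is conjugate to a Binomial/Bernoulli likelihood; the update adds successes to α and failures to β.
After batch 1: Beta(7.5+6, 5.6+13) = Beta(13.5, 18.6).
After batch 2: Beta(13.5+14, 18.6+26) = Beta(27.5, 44.6).
Var = αβ/((α+β)²(α+β+1)) = 27.5·44.6/(72.1²·73.1) = 0.003228.

0.003228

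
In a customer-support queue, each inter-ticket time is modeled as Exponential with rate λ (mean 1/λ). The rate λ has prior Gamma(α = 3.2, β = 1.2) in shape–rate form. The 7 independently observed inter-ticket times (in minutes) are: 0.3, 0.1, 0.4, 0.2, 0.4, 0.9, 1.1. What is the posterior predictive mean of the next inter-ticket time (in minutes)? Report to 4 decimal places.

With a Gamma(shape α, rate β) prior on the exponential rate λ, the posterior after n observations with total T = Σxᵢ is Gamma(α+n, β+T).
Sum of observations T = 3.4 minutes; n = 7.
Posterior: Gamma(3.2+7, 1.2+3.4) = Gamma(10.2, 4.6).
The predictive distribution for the next observation is Lomax; its mean is β/(α−1) = 4.6/9.2 = 0.5000.

0.5000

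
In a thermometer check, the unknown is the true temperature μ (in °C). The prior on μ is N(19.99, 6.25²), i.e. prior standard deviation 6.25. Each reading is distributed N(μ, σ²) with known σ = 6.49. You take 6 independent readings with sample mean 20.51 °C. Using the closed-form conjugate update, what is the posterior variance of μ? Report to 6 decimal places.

For Normal data with known variance σ², a Normal(μ₀, σ₀²) prior on μ is conjugate. Posterior precision = 1/σ₀² + n/σ²; posterior mean is the precision-weighted average of μ₀ and x̄.
σ₀² = 6.25² = 39.0625, σ² = 6.49² = 42.1201; σ² + n·σ₀² = 42.1201 + 6·39.0625 = 276.4951.
Posterior precision = 1/σ₀² + n/σ² = 1/39.0625 + 6/42.1201 = (σ² + n·σ₀²)/(σ₀²σ²) = 276.4951/(39.0625·42.1201); posterior variance σₙ² = σ₀²σ²/(σ² + n·σ₀²) = 39.0625·42.1201/276.4951 = 5.950617.

5.950617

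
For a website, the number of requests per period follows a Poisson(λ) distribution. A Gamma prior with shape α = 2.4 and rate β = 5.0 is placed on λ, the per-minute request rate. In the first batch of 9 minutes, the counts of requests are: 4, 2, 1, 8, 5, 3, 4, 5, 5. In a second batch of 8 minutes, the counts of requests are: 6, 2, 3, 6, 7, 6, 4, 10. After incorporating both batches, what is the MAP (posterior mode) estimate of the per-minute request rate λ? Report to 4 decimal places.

3.7455

With a Gamma(shape α, rate β) prior, the Poisson likelihood is conjugate: the posterior is Gamma(α + ΣXᵢ, β + n).
Batch 1: sum of counts S = 37 over n = 9 minutes.
After batch 1: Gamma(α+S, β+n) = Gamma(2.4+37, 5.0+9) = Gamma(39.4, 14.0).
Batch 2: sum of counts S = 44 over n = 8 minutes.
After batch 2: Gamma(α+S, β+n) = Gamma(39.4+44, 14.0+8) = Gamma(83.4, 22.0).
Mode of Gamma(α,β) for α≥1 is (α−1)/β = 82.4/22.0 = 3.7455.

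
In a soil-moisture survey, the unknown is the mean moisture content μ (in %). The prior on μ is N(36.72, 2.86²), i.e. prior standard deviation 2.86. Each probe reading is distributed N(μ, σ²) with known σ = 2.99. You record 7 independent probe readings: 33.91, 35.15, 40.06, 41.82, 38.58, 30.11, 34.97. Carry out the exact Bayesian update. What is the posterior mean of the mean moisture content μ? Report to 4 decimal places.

36.4185

For Normal data with known variance σ², a Normal(μ₀, σ₀²) prior on μ is conjugate. Posterior precision = 1/σ₀² + n/σ²; posterior mean is the precision-weighted average of μ₀ and x̄.
Σxᵢ = 33.91 + 35.15 + 40.06 + 41.82 + 38.58 + 30.11 + 34.97 = 254.6, so n·x̄ = 254.6.
σ₀² = 2.86² = 8.1796, σ² = 2.99² = 8.9401; σ² + n·σ₀² = 8.9401 + 7·8.1796 = 66.1973.
Posterior mean = (μ₀/σ₀² + n·x̄/σ²)/(1/σ₀² + n/σ²) = (σ²·μ₀ + σ₀²·n·x̄)/(σ² + n·σ₀²) = (8.9401·36.72 + 8.1796·254.6)/66.1973 = 2410.806632/66.1973 = 36.4185.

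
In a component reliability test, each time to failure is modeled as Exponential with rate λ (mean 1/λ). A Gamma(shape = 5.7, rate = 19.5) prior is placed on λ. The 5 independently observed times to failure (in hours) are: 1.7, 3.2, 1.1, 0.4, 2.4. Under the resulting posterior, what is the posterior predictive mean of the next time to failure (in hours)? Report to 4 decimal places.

2.9175

With a Gamma(shape α, rate β) prior on the exponential rate λ, the posterior after n observations with total T = Σxᵢ is Gamma(α+n, β+T).
Sum of observations T = 8.8 hours; n = 5.
Posterior: Gamma(5.7+5, 19.5+8.8) = Gamma(10.7, 28.3).
The predictive distribution for the next observation is Lomax; its mean is β/(α−1) = 28.3/9.7 = 2.9175.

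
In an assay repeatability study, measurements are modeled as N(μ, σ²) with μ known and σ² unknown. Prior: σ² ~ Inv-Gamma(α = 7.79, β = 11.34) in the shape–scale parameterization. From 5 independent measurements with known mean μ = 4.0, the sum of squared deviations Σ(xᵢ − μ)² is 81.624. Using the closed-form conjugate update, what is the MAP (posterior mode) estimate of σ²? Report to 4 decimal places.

With known mean μ and an Inverse-Gamma(α, β) prior on σ², the Normal likelihood is conjugate: posterior is Inv-Gamma(α + n/2, β + Σ(xᵢ−μ)²/2).
Posterior: Inv-Gamma(7.79 + 5/2, 11.34 + 81.624/2) = Inv-Gamma(10.29, 52.1520).
Mode = β/(α+1) = 52.1520/11.29 = 4.6193.

4.6193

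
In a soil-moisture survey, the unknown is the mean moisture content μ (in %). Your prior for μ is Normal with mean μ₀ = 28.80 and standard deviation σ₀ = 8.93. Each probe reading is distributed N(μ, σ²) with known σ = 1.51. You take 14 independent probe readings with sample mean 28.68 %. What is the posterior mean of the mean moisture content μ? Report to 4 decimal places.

28.6802

For Normal data with known variance σ², a Normal(μ₀, σ₀²) prior on μ is conjugate. Posterior precision = 1/σ₀² + n/σ²; posterior mean is the precision-weighted average of μ₀ and x̄.
n·x̄ = 14·28.68 = 401.52.
σ₀² = 8.93² = 79.7449, σ² = 1.51² = 2.2801; σ² + n·σ₀² = 2.2801 + 14·79.7449 = 1118.7087.
Posterior mean = (μ₀/σ₀² + n·x̄/σ²)/(1/σ₀² + n/σ²) = (σ²·μ₀ + σ₀²·n·x̄)/(σ² + n·σ₀²) = (2.2801·28.80 + 79.7449·401.52)/1118.7087 = 32084.839128/1118.7087 = 28.6802.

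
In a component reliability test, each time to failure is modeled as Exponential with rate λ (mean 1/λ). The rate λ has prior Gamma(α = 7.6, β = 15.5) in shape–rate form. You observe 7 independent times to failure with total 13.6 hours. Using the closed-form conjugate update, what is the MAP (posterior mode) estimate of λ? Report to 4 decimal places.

0.4674

With a Gamma(shape α, rate β) prior on the exponential rate λ, the posterior after n observations with total T = Σxᵢ is Gamma(α+n, β+T).
Posterior: Gamma(7.6+7, 15.5+13.6) = Gamma(14.6, 29.1).
Mode = (α−1)/β = 0.4674.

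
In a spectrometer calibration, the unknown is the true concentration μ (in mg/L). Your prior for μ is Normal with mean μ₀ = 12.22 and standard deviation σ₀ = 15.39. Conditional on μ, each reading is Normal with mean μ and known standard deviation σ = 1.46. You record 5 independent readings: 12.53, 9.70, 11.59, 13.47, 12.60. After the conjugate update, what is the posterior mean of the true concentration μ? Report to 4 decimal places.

11.9784

For Normal data with known variance σ², a Normal(μ₀, σ₀²) prior on μ is conjugate. Posterior precision = 1/σ₀² + n/σ²; posterior mean is the precision-weighted average of μ₀ and x̄.
Σxᵢ = 12.53 + 9.70 + 11.59 + 13.47 + 12.60 = 59.89, so n·x̄ = 59.89.
σ₀² = 15.39² = 236.8521, σ² = 1.46² = 2.1316; σ² + n·σ₀² = 2.1316 + 5·236.8521 = 1186.3921.
Posterior mean = (μ₀/σ₀² + n·x̄/σ²)/(1/σ₀² + n/σ²) = (σ²·μ₀ + σ₀²·n·x̄)/(σ² + n·σ₀²) = (2.1316·12.22 + 236.8521·59.89)/1186.3921 = 14211.120421/1186.3921 = 11.9784.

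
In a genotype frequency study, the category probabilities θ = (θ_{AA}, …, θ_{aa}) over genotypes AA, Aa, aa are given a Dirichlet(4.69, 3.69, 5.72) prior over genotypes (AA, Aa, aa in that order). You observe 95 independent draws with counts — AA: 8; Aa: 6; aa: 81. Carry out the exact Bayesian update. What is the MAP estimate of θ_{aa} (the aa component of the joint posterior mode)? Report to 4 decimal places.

The Dirichlet prior is conjugate to the Multinomial likelihood: each posterior αⱼ = prior αⱼ + observed count nⱼ.
Posterior concentration: (12.69, 9.69, 86.72), total = 109.10.
Joint mode component: (α_{aa}−1)/(Σα−K) = 85.72/106.10 = 0.8079.

0.8079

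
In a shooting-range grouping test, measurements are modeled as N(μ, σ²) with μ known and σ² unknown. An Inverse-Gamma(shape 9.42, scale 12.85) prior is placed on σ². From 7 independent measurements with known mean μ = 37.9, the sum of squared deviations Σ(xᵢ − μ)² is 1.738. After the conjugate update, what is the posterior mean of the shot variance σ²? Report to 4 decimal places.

1.1509

With known mean μ and an Inverse-Gamma(α, β) prior on σ², the Normal likelihood is conjugate: posterior is Inv-Gamma(α + n/2, β + Σ(xᵢ−μ)²/2).
Posterior: Inv-Gamma(9.42 + 7/2, 12.85 + 1.738/2) = Inv-Gamma(12.92, 13.7190).
E[σ²|data] = β/(α−1) = 13.7190/11.92 = 1.1509.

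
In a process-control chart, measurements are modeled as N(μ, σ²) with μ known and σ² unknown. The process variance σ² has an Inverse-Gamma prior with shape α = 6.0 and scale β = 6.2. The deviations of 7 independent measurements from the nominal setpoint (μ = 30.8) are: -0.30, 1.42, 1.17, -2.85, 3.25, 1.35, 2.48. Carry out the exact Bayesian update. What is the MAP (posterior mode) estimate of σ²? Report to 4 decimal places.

2.0254

With known mean μ and an Inverse-Gamma(α, β) prior on σ², the Normal likelihood is conjugate: posterior is Inv-Gamma(α + n/2, β + Σ(xᵢ−μ)²/2).
Σ(xᵢ−μ)² = (-0.30)² + (1.42)² + (1.17)² + (-2.85)² + (3.25)² + (1.35)² + (2.48)² = 30.1332.
Posterior: Inv-Gamma(6.0 + 7/2, 6.2 + 30.1332/2) = Inv-Gamma(9.50, 21.26660).
Mode = β/(α+1) = 21.26660/10.50 = 2.0254.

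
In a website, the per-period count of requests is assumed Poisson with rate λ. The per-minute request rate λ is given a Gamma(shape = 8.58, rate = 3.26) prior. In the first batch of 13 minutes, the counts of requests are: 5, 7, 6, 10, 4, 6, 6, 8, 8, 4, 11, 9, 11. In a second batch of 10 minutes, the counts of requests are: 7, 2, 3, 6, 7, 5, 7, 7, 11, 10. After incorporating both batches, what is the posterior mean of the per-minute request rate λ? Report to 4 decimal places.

With a Gamma(shape α, rate β) prior, the Poisson likelihood is conjugate: the posterior is Gamma(α + ΣXᵢ, β + n).
Batch 1: sum of counts S = 95 over n = 13 minutes.
After batch 1: Gamma(α+S, β+n) = Gamma(8.58+95, 3.26+13) = Gamma(103.58, 16.26).
Batch 2: sum of counts S = 65 over n = 10 minutes.
After batch 2: Gamma(α+S, β+n) = Gamma(103.58+65, 16.26+10) = Gamma(168.58, 26.26).
Posterior mean = α/β = 168.58/26.26 = 6.4196.

6.4196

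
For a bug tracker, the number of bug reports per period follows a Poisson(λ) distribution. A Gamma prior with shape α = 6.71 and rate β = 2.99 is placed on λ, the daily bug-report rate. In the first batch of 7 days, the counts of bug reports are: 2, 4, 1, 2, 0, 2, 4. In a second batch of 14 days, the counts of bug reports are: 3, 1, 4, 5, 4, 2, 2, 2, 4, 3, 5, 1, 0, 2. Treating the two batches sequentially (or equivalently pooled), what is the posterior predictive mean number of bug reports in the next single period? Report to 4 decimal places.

2.4890

With a Gamma(shape α, rate β) prior, the Poisson likelihood is conjugate: the posterior is Gamma(α + ΣXᵢ, β + n).
Batch 1: sum of counts S = 15 over n = 7 days.
After batch 1: Gamma(α+S, β+n) = Gamma(6.71+15, 2.99+7) = Gamma(21.71, 9.99).
Batch 2: sum of counts S = 38 over n = 14 days.
After batch 2: Gamma(α+S, β+n) = Gamma(21.71+38, 9.99+14) = Gamma(59.71, 23.99).
The predictive distribution for one future period is NegBinom with mean α/β = 2.4890.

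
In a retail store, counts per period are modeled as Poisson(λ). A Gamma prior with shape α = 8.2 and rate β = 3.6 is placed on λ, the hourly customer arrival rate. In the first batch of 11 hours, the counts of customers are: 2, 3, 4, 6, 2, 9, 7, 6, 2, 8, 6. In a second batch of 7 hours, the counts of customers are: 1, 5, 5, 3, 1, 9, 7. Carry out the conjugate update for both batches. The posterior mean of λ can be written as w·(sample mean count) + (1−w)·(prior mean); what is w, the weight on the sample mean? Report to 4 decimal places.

With a Gamma(shape α, rate β) prior, the Poisson likelihood is conjugate: the posterior is Gamma(α + ΣXᵢ, β + n).
Total number of hours: n = 11 + 7 = 18.
Posterior mean = (α₀+S)/(β₀+n) = [n/(β₀+n)]·(S/n) + [β₀/(β₀+n)]·(α₀/β₀), so only n and β₀ enter the weight.
Weight on data w = n/(β₀+n) = 18/(3.6+18) = 18/21.6 = 0.8333.

0.8333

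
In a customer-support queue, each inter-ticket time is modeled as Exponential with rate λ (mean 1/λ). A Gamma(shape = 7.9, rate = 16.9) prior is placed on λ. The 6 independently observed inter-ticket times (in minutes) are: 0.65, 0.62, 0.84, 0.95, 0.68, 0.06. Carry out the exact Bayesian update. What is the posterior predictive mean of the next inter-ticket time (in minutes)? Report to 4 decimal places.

With a Gamma(shape α, rate β) prior on the exponential rate λ, the posterior after n observations with total T = Σxᵢ is Gamma(α+n, β+T).
Sum of observations T = 3.80 minutes; n = 6.
Posterior: Gamma(7.9+6, 16.9+3.80) = Gamma(13.9, 20.70).
The predictive distribution for the next observation is Lomax; its mean is β/(α−1) = 20.70/12.9 = 1.6047.

1.6047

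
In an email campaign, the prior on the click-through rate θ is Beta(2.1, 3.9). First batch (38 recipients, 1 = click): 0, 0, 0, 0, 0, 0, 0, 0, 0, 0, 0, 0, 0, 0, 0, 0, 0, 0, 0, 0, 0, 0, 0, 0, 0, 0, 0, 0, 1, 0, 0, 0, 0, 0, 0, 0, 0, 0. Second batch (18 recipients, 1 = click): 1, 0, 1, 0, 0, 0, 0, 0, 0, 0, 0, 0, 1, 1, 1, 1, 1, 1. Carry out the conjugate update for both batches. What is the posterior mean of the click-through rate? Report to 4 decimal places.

0.1790

The Beta prior is conjugate to a Binomial/Bernoulli likelihood; the update adds successes to α and failures to β.
After batch 1: Beta(2.1+1, 3.9+37) = Beta(3.1, 40.9).
After batch 2: Beta(3.1+8, 40.9+10) = Beta(11.1, 50.9).
Posterior mean = α/(α+β) = 11.1/62.0 = 0.1790.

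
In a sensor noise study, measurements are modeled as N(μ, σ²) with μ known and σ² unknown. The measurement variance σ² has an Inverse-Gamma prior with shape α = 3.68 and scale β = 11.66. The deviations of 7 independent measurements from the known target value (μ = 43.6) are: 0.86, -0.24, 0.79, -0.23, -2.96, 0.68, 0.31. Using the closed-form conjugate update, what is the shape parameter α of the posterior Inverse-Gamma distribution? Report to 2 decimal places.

With known mean μ and an Inverse-Gamma(α, β) prior on σ², the Normal likelihood is conjugate: posterior is Inv-Gamma(α + n/2, β + Σ(xᵢ−μ)²/2).
Σ(xᵢ−μ)² = (0.86)² + (-0.24)² + (0.79)² + (-0.23)² + (-2.96)² + (0.68)² + (0.31)² = 10.7943.
Posterior: Inv-Gamma(3.68 + 7/2, 11.66 + 10.7943/2) = Inv-Gamma(7.18, 17.05715).
Posterior α = 7.18.

7.18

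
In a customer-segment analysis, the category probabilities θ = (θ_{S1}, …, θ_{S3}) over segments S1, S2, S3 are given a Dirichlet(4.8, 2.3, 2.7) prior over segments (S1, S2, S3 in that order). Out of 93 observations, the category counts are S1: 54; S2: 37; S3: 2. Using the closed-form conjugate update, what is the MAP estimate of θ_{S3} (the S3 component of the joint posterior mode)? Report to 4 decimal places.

0.0371

The Dirichlet prior is conjugate to the Multinomial likelihood: each posterior αⱼ = prior αⱼ + observed count nⱼ.
Posterior concentration: (58.8, 39.3, 4.7), total = 102.8.
Joint mode component: (α_{S3}−1)/(Σα−K) = 3.7/99.8 = 0.0371.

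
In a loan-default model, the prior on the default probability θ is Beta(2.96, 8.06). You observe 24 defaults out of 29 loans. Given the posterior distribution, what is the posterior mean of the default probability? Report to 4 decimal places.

The Beta prior is conjugate to a Binomial/Bernoulli likelihood; the update adds successes to α and failures to β.
Posterior: Beta(α+k, β+n−k) = Beta(2.96+24, 8.06+5) = Beta(26.96, 13.06).
Posterior mean = α/(α+β) = 26.96/40.02 = 0.6737.

0.6737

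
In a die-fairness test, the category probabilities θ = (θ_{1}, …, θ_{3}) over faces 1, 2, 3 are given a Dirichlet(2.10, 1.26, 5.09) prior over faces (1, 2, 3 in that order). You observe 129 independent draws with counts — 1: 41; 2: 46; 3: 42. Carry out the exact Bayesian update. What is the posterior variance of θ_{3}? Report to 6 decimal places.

0.001627

The Dirichlet prior is conjugate to the Multinomial likelihood: each posterior αⱼ = prior αⱼ + observed count nⱼ.
Posterior concentration: (43.10, 47.26, 47.09), total = 137.45.
Var[θ_j] = α_j(Σα−α_j)/((Σα)²(Σα+1)) = 47.09·90.36/(137.45²·138.45) = 0.001627.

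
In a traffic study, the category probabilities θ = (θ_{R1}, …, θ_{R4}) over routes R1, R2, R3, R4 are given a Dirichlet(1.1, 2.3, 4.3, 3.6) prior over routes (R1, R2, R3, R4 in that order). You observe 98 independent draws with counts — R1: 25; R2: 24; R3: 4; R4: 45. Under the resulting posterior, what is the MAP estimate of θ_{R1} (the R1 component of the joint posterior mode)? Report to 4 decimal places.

The Dirichlet prior is conjugate to the Multinomial likelihood: each posterior αⱼ = prior αⱼ + observed count nⱼ.
Posterior concentration: (26.1, 26.3, 8.3, 48.6), total = 109.3.
Joint mode component: (α_{R1}−1)/(Σα−K) = 25.1/105.3 = 0.2384.

0.2384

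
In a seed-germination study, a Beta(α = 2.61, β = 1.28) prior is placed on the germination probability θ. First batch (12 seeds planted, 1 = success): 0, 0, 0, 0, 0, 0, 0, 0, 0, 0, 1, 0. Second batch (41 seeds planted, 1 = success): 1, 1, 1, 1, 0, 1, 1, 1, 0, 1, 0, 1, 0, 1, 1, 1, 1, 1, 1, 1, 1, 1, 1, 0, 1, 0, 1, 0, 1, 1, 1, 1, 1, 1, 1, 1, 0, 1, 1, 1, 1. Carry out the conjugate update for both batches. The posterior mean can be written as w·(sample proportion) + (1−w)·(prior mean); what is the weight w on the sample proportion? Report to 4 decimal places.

The Beta prior is conjugate to a Binomial/Bernoulli likelihood; the update adds successes to α and failures to β.
Total number of seeds planted: n = 12 + 41 = 53.
Posterior mean = (α₀+k)/(α₀+β₀+n) = [n/(α₀+β₀+n)]·(k/n) + [(α₀+β₀)/(α₀+β₀+n)]·α₀/(α₀+β₀), so only n and the prior enter the weight.
The weight on the data is w = n/(α₀+β₀+n) = 53/(2.61+1.28+53) = 53/56.89 = 0.9316.

0.9316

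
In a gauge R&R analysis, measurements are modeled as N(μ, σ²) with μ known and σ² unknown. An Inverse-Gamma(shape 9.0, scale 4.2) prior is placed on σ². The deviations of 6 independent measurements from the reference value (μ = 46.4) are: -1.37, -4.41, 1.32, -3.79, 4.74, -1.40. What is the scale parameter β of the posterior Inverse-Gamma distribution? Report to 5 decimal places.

35.12955

With known mean μ and an Inverse-Gamma(α, β) prior on σ², the Normal likelihood is conjugate: posterior is Inv-Gamma(α + n/2, β + Σ(xᵢ−μ)²/2).
Σ(xᵢ−μ)² = (-1.37)² + (-4.41)² + (1.32)² + (-3.79)² + (4.74)² + (-1.40)² = 61.8591.
Posterior: Inv-Gamma(9.0 + 6/2, 4.2 + 61.8591/2) = Inv-Gamma(12.00, 35.12955).
Posterior β = 35.12955.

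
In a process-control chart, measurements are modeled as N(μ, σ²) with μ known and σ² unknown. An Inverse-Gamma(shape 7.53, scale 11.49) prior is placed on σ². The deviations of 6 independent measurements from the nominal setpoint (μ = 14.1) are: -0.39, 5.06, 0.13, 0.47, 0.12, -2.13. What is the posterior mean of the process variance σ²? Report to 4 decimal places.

With known mean μ and an Inverse-Gamma(α, β) prior on σ², the Normal likelihood is conjugate: posterior is Inv-Gamma(α + n/2, β + Σ(xᵢ−μ)²/2).
Σ(xᵢ−μ)² = (-0.39)² + (5.06)² + (0.13)² + (0.47)² + (0.12)² + (-2.13)² = 30.5448.
Posterior: Inv-Gamma(7.53 + 6/2, 11.49 + 30.5448/2) = Inv-Gamma(10.53, 26.76240).
E[σ²|data] = β/(α−1) = 26.76240/9.53 = 2.8082.

2.8082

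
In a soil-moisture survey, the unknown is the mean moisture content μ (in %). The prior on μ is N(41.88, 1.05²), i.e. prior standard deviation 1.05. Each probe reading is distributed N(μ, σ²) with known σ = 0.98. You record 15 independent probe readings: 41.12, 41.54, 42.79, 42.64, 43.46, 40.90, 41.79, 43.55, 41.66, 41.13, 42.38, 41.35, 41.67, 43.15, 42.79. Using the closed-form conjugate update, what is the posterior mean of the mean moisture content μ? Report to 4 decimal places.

42.1144

For Normal data with known variance σ², a Normal(μ₀, σ₀²) prior on μ is conjugate. Posterior precision = 1/σ₀² + n/σ²; posterior mean is the precision-weighted average of μ₀ and x̄.
Σxᵢ = 41.12 + 41.54 + 42.79 + 42.64 + 43.46 + 40.90 + 41.79 + 43.55 + 41.66 + 41.13 + 42.38 + 41.35 + 41.67 + 43.15 + 42.79 = 631.92, so n·x̄ = 631.92.
σ₀² = 1.05² = 1.1025, σ² = 0.98² = 0.9604; σ² + n·σ₀² = 0.9604 + 15·1.1025 = 17.4979.
Posterior mean = (μ₀/σ₀² + n·x̄/σ²)/(1/σ₀² + n/σ²) = (σ²·μ₀ + σ₀²·n·x̄)/(σ² + n·σ₀²) = (0.9604·41.88 + 1.1025·631.92)/17.4979 = 736.913352/17.4979 = 42.1144.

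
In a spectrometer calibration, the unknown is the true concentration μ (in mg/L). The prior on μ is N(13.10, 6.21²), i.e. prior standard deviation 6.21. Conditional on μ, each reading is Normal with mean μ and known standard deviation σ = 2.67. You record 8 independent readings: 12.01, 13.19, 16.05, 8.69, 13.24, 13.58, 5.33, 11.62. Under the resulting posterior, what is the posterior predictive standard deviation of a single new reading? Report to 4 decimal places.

For Normal data with known variance σ², a Normal(μ₀, σ₀²) prior on μ is conjugate. Posterior precision = 1/σ₀² + n/σ²; posterior mean is the precision-weighted average of μ₀ and x̄.
σ₀² = 6.21² = 38.5641, σ² = 2.67² = 7.1289; σ² + n·σ₀² = 7.1289 + 8·38.5641 = 315.6417.
Posterior precision = 1/σ₀² + n/σ² = 1/38.5641 + 8/7.1289 = (σ² + n·σ₀²)/(σ₀²σ²) = 315.6417/(38.5641·7.1289); posterior variance σₙ² = σ₀²σ²/(σ² + n·σ₀²) = 38.5641·7.1289/315.6417 = 0.870986.
Predictive variance for one new observation = σₙ² + σ² = 38.5641·7.1289/315.6417 + 7.1289 = σ²·(σ₀² + 315.6417)/315.6417 = 7.1289·354.2058/315.6417 = 7.999886; SD = √(7.1289·354.2058/315.6417) = 2.8284.

2.8284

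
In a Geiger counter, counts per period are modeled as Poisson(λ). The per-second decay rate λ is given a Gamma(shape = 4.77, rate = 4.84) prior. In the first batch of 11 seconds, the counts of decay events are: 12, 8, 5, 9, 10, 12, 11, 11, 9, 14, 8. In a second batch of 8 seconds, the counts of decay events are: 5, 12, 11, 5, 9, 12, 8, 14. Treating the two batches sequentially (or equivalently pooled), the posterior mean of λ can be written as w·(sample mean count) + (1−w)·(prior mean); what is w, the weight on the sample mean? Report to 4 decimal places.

0.7970

With a Gamma(shape α, rate β) prior, the Poisson likelihood is conjugate: the posterior is Gamma(α + ΣXᵢ, β + n).
Total number of seconds: n = 11 + 8 = 19.
Posterior mean = (α₀+S)/(β₀+n) = [n/(β₀+n)]·(S/n) + [β₀/(β₀+n)]·(α₀/β₀), so only n and β₀ enter the weight.
Weight on data w = n/(β₀+n) = 19/(4.84+19) = 19/23.84 = 0.7970.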